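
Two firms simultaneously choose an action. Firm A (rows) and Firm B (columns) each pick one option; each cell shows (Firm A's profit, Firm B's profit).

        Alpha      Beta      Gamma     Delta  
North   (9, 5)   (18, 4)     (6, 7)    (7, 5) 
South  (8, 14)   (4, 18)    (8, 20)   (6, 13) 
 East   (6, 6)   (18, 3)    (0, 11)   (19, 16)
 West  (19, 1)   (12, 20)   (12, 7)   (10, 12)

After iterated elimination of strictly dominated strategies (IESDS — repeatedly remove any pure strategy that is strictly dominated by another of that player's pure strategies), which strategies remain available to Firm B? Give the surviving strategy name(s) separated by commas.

Firm A's strategy South is strictly dominated by West (Alpha: 19>8, Beta: 12>4, Gamma: 12>8, Delta: 10>6) and is removed.
Firm B's strategy Alpha is strictly dominated by Gamma (North: 7>5, East: 11>6, West: 7>1) and is removed.
Among the remaining strategies, none is strictly dominated by another pure strategy of the same player, so the elimination stops.
Surviving strategies — Firm A: {North, East, West}; Firm B: {Beta, Gamma, Delta}.

Beta, Gamma, Delta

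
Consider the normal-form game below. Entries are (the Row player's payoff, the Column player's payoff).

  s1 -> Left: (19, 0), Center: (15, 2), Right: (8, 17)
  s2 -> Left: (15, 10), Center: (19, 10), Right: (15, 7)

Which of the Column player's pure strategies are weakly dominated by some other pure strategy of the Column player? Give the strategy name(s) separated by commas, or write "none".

Left

Left is weakly dominated by Center (s1: 2>0, s2: 10=10).
Center: no other strategy beats it everywhere (Left at s1 (2>0); Right at s2 (10>7)).
Nothing dominates Right: Left at s1 (17>0); Center at s1 (17>2).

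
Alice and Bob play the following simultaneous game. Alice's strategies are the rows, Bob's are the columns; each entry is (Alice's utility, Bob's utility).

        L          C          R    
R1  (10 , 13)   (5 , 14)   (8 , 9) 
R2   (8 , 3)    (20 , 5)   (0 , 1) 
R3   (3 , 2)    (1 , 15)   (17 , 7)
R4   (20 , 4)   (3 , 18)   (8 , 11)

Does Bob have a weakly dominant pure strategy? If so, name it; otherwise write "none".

C vs L: R1: 14>13, R2: 5>3, R3: 15>2, R4: 18>4.
C vs R: R1: 14>9, R2: 5>1, R3: 15>7, R4: 18>11.
C is at least as good as every other strategy against every opponent action, so it is weakly dominant.

C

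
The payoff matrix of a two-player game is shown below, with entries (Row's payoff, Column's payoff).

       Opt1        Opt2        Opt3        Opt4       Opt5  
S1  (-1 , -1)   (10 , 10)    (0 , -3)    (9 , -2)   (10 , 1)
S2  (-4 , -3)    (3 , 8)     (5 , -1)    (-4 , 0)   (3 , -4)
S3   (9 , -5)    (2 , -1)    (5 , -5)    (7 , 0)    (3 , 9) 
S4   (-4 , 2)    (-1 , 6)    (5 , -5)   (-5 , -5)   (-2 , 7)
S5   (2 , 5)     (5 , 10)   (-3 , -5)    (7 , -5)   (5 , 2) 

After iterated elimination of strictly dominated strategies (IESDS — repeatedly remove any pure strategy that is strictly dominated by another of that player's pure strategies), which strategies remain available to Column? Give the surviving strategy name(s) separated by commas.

Column's strategy Opt1 is strictly dominated by Opt2 (S1: 10>-1, S2: 8>-3, S3: -1>-5, S4: 6>2, S5: 10>5) and is removed.
Row's strategy S5 is strictly dominated by S1 (Opt2: 10>5, Opt3: 0>-3, Opt4: 9>7, Opt5: 10>5) and is removed.
Column Opt3 is eliminated: Opt2 beats it against every remaining row (S1: 10>-3, S2: 8>-1, S3: -1>-5, S4: 6>-5).
Row's strategy S2 is strictly dominated by S1 (Opt2: 10>3, Opt4: 9>-4, Opt5: 10>3) and is removed.
Row S3 is eliminated: S1 beats it against every remaining column (Opt2: 10>2, Opt4: 9>7, Opt5: 10>3).
Row's strategy S4 is strictly dominated by S1 (Opt2: 10>-1, Opt4: 9>-5, Opt5: 10>-2) and is removed.
Column's strategy Opt4 is strictly dominated by Opt2 (S1: 10>-2) and is removed.
Column Opt5 is eliminated: Opt2 beats it against every remaining row (S1: 10>1).
Among the remaining strategies, none is strictly dominated by another pure strategy of the same player, so the elimination stops.
Surviving strategies — Row: {S1}; Column: {Opt2}.

Opt2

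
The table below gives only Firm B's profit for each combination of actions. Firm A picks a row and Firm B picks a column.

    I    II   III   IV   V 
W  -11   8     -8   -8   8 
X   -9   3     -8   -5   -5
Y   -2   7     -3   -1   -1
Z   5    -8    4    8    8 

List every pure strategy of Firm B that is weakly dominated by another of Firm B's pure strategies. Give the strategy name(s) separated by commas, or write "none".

IV weakly dominates I — W: -8>-11, X: -5>-9, Y: -1>-2, Z: 8>5.
II: no other strategy beats it everywhere (I at W (8>-11); III at W (8>-8); IV at W (8>-8); V at X (3>-5)).
IV weakly dominates III — W: -8=-8, X: -5>-8, Y: -1>-3, Z: 8>4.
IV: dominated, since V does at least as well everywhere (W: 8>-8, X: -5=-5, Y: -1=-1, Z: 8=8).
V is not dominated — it holds its own against I at W (8>-11); II at Z (8>-8); III at W (8>-8); IV at W (8>-8).

I, III, IV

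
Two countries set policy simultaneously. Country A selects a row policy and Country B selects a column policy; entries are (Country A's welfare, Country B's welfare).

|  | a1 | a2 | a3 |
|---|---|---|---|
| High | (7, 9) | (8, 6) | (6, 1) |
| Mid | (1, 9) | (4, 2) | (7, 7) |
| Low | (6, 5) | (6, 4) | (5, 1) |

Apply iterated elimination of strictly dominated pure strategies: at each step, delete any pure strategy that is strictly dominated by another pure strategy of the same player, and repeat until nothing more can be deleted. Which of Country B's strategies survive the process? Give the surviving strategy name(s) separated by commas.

a1

For Country A, High strictly dominates Low on the remaining columns (a1: 7>6, a2: 8>6, a3: 6>5); eliminate Low.
Country B's strategy a2 is strictly dominated by a1 (High: 9>6, Mid: 9>2) and is removed.
For Country B, a1 strictly dominates a3 on the remaining rows (High: 9>1, Mid: 9>7); eliminate a3.
Row Mid is eliminated: High beats it against every remaining column (a1: 7>1).
Among the remaining strategies, none is strictly dominated by another pure strategy of the same player, so the elimination stops.
Surviving strategies — Country A: {High}; Country B: {a1}.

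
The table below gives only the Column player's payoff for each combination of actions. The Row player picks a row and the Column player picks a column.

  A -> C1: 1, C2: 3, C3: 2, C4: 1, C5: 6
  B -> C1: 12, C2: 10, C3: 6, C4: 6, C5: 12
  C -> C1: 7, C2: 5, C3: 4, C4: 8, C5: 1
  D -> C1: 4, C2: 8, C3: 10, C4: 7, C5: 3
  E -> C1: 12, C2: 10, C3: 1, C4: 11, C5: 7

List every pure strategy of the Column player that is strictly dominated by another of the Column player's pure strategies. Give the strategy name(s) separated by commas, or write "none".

Nothing dominates C1: C2 at B (12>10); C3 at B (12>6); C4 at A (1=1); C5 at B (12=12).
C2 is not dominated — it holds its own against C1 at A (3>1); C3 at A (3>2); C4 at A (3>1); C5 at C (5>1).
C3 is not dominated — it holds its own against C1 at A (2>1); C2 at D (10>8); C4 at A (2>1); C5 at C (4>1).
C4: no other strategy beats it everywhere (C1 at A (1=1); C2 at C (8>5); C3 at B (6=6); C5 at C (8>1)).
C5: no other strategy beats it everywhere (C1 at A (6>1); C2 at A (6>3); C3 at A (6>2); C4 at A (6>1)).

none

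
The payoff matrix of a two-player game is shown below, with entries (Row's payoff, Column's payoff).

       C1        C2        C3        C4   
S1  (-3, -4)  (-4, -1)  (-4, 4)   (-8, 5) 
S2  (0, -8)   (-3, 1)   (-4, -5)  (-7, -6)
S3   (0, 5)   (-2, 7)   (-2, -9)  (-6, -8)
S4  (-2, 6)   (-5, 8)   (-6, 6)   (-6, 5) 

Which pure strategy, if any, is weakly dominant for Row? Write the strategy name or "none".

S3 vs S1: C1: 0>-3, C2: -2>-4, C3: -2>-4, C4: -6>-8.
S3 vs S2: C1: 0=0, C2: -2>-3, C3: -2>-4, C4: -6>-7.
S3 vs S4: C1: 0>-2, C2: -2>-5, C3: -2>-6, C4: -6=-6.
S3 is at least as good as every other strategy against every opponent action, so it is weakly dominant.

S3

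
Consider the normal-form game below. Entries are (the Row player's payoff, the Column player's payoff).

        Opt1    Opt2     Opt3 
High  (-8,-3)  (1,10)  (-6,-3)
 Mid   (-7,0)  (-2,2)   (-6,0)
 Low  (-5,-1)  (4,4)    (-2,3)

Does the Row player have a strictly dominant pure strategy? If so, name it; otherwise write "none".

Low

Low vs High: Opt1: -5>-8, Opt2: 4>1, Opt3: -2>-6.
Low vs Mid: Opt1: -5>-7, Opt2: 4>-2, Opt3: -2>-6.
Low strictly beats every other strategy against every opponent action, so it is strictly dominant.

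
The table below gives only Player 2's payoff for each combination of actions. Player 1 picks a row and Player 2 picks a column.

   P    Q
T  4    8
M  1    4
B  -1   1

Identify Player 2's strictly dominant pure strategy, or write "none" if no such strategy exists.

Q vs P: T: 8>4, M: 4>1, B: 1>-1.
Q strictly beats every other strategy against every opponent action, so it is strictly dominant.

Q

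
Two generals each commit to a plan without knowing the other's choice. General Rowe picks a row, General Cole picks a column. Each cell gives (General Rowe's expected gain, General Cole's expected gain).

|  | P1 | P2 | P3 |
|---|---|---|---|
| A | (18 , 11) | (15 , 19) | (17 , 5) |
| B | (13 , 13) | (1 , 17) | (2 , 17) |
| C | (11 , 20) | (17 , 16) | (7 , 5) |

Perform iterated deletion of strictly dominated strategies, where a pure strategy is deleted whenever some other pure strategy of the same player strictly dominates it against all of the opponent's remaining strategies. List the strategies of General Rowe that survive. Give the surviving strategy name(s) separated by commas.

A, C

For General Rowe, A strictly dominates B on the remaining columns (P1: 18>13, P2: 15>1, P3: 17>2); eliminate B.
For General Cole, P1 strictly dominates P3 on the remaining rows (A: 11>5, C: 20>5); eliminate P3.
Among the remaining strategies, none is strictly dominated by another pure strategy of the same player, so the elimination stops.
Surviving strategies — General Rowe: {A, C}; General Cole: {P1, P2}.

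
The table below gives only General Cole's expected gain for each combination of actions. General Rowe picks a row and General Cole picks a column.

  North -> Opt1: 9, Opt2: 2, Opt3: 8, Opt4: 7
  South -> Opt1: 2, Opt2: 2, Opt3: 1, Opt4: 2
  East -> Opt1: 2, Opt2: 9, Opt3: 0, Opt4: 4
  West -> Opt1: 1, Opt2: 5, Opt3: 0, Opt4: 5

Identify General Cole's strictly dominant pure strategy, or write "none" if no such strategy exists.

Opt1 fails to dominate Opt2 at South (2=2).
Opt2 fails to dominate Opt1 at North (2<9).
Opt3 fails to dominate Opt1 at North (8<9).
Opt4 fails to dominate Opt1 at North (7<9).
No single strategy dominates all the others.

none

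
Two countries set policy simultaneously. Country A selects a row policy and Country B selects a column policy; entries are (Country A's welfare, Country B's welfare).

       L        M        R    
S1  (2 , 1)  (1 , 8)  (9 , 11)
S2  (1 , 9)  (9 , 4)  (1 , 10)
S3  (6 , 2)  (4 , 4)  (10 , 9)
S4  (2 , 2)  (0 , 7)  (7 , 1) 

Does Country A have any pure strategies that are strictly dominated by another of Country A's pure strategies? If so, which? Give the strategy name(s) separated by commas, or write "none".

S3 strictly dominates S1 — L: 6>2, M: 4>1, R: 10>9.
S2: no other strategy beats it everywhere (S1 at M (9>1); S3 at M (9>4); S4 at M (9>0)).
Nothing dominates S3: S1 at L (6>2); S2 at L (6>1); S4 at L (6>2).
S4 is strictly dominated by S3 (L: 6>2, M: 4>0, R: 10>7).

S1, S4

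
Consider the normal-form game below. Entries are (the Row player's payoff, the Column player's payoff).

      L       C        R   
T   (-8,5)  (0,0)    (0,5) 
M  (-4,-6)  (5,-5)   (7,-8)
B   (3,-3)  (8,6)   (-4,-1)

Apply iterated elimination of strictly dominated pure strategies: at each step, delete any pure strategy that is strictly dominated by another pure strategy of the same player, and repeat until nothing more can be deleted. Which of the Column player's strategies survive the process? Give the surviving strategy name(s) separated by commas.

The Row player's strategy T is strictly dominated by M (L: -4>-8, C: 5>0, R: 7>0) and is removed.
Column L is eliminated: C beats it against every remaining row (M: -5>-6, B: 6>-3).
For the Column player, C strictly dominates R on the remaining rows (M: -5>-8, B: 6>-1); eliminate R.
For the Row player, B strictly dominates M on the remaining columns (C: 8>5); eliminate M.
Among the remaining strategies, none is strictly dominated by another pure strategy of the same player, so the elimination stops.
Surviving strategies — the Row player: {B}; the Column player: {C}.

C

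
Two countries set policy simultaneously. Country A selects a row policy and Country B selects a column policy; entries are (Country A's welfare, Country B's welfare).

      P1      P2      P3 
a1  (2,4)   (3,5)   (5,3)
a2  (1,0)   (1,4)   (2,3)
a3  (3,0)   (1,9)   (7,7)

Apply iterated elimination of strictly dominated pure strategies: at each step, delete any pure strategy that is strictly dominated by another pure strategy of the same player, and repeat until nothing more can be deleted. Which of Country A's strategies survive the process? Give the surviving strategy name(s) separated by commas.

Row a2 is eliminated: a1 beats it against every remaining column (P1: 2>1, P2: 3>1, P3: 5>2).
For Country B, P2 strictly dominates P1 on the remaining rows (a1: 5>4, a3: 9>0); eliminate P1.
Column P3 is eliminated: P2 beats it against every remaining row (a1: 5>3, a3: 9>7).
Row a3 is eliminated: a1 beats it against every remaining column (P2: 3>1).
Among the remaining strategies, none is strictly dominated by another pure strategy of the same player, so the elimination stops.
Surviving strategies — Country A: {a1}; Country B: {P2}.

a1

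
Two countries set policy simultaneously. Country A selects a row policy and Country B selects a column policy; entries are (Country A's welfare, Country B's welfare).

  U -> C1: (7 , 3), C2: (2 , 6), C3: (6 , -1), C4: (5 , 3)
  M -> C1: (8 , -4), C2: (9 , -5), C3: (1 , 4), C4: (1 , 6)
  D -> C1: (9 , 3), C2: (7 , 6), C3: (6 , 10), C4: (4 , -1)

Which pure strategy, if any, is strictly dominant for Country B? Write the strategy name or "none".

none

C1 fails to dominate C2 at U (3<6).
C2 fails to dominate C1 at M (-5<-4).
C3 fails to dominate C1 at U (-1<3).
C4 fails to dominate C1 at U (3=3).
No single strategy dominates all the others.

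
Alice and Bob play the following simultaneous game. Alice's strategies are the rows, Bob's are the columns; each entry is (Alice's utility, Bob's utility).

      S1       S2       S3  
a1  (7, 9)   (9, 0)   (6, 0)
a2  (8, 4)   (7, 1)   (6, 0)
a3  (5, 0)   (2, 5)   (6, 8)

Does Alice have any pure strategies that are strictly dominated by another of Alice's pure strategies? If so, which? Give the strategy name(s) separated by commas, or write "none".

none

Nothing dominates a1: a2 at S2 (9>7); a3 at S1 (7>5).
Nothing dominates a2: a1 at S1 (8>7); a3 at S1 (8>5).
Nothing dominates a3: a1 at S3 (6=6); a2 at S3 (6=6).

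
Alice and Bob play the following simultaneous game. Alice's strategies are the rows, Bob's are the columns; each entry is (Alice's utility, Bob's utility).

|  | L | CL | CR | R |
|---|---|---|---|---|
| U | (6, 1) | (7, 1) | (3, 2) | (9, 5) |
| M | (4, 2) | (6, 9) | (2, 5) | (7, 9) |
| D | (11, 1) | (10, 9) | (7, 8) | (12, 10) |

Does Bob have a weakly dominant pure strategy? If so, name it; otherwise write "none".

R vs L: U: 5>1, M: 9>2, D: 10>1.
R vs CL: U: 5>1, M: 9=9, D: 10>9.
R vs CR: U: 5>2, M: 9>5, D: 10>8.
R is at least as good as every other strategy against every opponent action, so it is weakly dominant.

R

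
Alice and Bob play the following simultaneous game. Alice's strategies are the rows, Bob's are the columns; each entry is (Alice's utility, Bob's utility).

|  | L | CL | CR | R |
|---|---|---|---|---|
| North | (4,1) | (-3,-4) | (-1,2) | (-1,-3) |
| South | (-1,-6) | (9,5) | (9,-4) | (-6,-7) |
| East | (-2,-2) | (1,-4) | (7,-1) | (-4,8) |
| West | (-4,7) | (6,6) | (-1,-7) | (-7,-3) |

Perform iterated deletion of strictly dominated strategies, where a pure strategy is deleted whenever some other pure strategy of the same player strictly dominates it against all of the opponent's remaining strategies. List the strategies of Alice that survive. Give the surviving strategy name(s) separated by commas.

Row West is eliminated: South beats it against every remaining column (L: -1>-4, CL: 9>6, CR: 9>-1, R: -6>-7).
Bob's strategy L is strictly dominated by CR (North: 2>1, South: -4>-6, East: -1>-2) and is removed.
Among the remaining strategies, none is strictly dominated by another pure strategy of the same player, so the elimination stops.
Surviving strategies — Alice: {North, South, East}; Bob: {CL, CR, R}.

North, South, East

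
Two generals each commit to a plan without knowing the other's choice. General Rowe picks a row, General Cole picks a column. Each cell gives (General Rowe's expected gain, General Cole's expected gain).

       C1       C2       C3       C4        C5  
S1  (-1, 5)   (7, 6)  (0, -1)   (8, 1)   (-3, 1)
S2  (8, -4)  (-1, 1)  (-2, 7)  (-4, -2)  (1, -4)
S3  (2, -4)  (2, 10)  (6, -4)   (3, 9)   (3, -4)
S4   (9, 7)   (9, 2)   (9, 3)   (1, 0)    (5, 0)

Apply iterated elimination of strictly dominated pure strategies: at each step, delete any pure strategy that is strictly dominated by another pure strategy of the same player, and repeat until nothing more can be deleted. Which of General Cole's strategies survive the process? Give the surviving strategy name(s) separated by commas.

General Rowe's strategy S2 is strictly dominated by S4 (C1: 9>8, C2: 9>-1, C3: 9>-2, C4: 1>-4, C5: 5>1) and is removed.
Column C4 is eliminated: C2 beats it against every remaining row (S1: 6>1, S3: 10>9, S4: 2>0).
Row S1 is eliminated: S4 beats it against every remaining column (C1: 9>-1, C2: 9>7, C3: 9>0, C5: 5>-3).
Row S3 is eliminated: S4 beats it against every remaining column (C1: 9>2, C2: 9>2, C3: 9>6, C5: 5>3).
General Cole's strategy C2 is strictly dominated by C1 (S4: 7>2) and is removed.
Column C3 is eliminated: C1 beats it against every remaining row (S4: 7>3).
For General Cole, C1 strictly dominates C5 on the remaining rows (S4: 7>0); eliminate C5.
Among the remaining strategies, none is strictly dominated by another pure strategy of the same player, so the elimination stops.
Surviving strategies — General Rowe: {S4}; General Cole: {C1}.

C1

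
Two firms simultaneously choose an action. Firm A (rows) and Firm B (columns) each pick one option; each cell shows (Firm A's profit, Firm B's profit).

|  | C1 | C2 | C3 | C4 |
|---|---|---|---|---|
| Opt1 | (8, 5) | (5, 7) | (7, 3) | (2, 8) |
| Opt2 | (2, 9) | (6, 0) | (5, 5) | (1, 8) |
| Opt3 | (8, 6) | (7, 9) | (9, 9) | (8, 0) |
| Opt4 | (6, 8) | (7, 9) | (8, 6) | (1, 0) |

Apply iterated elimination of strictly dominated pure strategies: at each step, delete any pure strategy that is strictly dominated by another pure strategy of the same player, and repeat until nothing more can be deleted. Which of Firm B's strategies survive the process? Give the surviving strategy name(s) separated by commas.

C2, C3

Firm A's strategy Opt2 is strictly dominated by Opt3 (C1: 8>2, C2: 7>6, C3: 9>5, C4: 8>1) and is removed.
Column C1 is eliminated: C2 beats it against every remaining row (Opt1: 7>5, Opt3: 9>6, Opt4: 9>8).
Firm A's strategy Opt1 is strictly dominated by Opt3 (C2: 7>5, C3: 9>7, C4: 8>2) and is removed.
For Firm B, C2 strictly dominates C4 on the remaining rows (Opt3: 9>0, Opt4: 9>0); eliminate C4.
Among the remaining strategies, none is strictly dominated by another pure strategy of the same player, so the elimination stops.
Surviving strategies — Firm A: {Opt3, Opt4}; Firm B: {C2, C3}.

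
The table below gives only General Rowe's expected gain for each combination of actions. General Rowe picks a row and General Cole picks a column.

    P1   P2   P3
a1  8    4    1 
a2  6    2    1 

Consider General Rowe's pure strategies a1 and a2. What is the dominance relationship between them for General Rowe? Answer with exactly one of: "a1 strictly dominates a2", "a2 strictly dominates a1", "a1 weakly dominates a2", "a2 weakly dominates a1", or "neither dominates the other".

a1 weakly dominates a2

Compare a1 to a2 across each opponent action: P1: 8>6, P2: 4>2, P3: 1=1.
a1 is at least as good everywhere and strictly better somewhere (tied only at P3), so a1 weakly but not strictly dominates a2.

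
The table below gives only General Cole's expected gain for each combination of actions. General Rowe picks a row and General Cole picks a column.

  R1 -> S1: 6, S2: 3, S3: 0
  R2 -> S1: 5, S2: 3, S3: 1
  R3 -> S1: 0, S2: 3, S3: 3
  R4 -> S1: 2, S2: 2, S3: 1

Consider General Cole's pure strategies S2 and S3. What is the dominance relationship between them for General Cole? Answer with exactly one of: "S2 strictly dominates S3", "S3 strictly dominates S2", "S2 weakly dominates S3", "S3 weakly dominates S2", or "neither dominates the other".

Compare S2 to S3 across each choice by General Rowe: R1: 3>0, R2: 3>1, R3: 3=3, R4: 2>1.
S2 is at least as good everywhere and strictly better somewhere (tied only at R3), so S2 weakly but not strictly dominates S3.

S2 weakly dominates S3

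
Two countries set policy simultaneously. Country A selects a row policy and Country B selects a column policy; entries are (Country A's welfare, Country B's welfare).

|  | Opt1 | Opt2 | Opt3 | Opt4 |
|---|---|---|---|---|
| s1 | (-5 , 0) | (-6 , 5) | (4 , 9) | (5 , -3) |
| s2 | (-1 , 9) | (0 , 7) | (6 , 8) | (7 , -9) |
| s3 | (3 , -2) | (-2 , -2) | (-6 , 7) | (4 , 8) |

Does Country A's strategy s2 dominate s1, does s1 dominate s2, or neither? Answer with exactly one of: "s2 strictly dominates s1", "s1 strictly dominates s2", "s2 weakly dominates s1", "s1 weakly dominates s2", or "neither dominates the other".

s2 strictly dominates s1

s2's payoffs vs s1's, by Country B's action — Opt1: -1>-5, Opt2: 0>-6, Opt3: 6>4, Opt4: 7>5.
Every comparison favours s2, so s2 strictly dominates s1.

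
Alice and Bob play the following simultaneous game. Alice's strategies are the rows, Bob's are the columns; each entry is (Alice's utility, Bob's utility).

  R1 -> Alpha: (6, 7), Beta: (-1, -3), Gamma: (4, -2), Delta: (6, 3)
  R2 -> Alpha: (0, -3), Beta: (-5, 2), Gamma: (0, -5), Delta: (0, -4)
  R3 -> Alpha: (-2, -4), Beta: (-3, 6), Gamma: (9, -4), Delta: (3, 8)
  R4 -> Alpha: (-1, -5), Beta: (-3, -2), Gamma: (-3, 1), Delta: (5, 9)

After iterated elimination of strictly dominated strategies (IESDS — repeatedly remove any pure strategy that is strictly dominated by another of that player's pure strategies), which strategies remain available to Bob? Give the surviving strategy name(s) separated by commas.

Alpha

For Alice, R1 strictly dominates R2 on the remaining columns (Alpha: 6>0, Beta: -1>-5, Gamma: 4>0, Delta: 6>0); eliminate R2.
Alice's strategy R4 is strictly dominated by R1 (Alpha: 6>-1, Beta: -1>-3, Gamma: 4>-3, Delta: 6>5) and is removed.
Bob's strategy Beta is strictly dominated by Delta (R1: 3>-3, R3: 8>6) and is removed.
Column Gamma is eliminated: Delta beats it against every remaining row (R1: 3>-2, R3: 8>-4).
Row R3 is eliminated: R1 beats it against every remaining column (Alpha: 6>-2, Delta: 6>3).
Bob's strategy Delta is strictly dominated by Alpha (R1: 7>3) and is removed.
Among the remaining strategies, none is strictly dominated by another pure strategy of the same player, so the elimination stops.
Surviving strategies — Alice: {R1}; Bob: {Alpha}.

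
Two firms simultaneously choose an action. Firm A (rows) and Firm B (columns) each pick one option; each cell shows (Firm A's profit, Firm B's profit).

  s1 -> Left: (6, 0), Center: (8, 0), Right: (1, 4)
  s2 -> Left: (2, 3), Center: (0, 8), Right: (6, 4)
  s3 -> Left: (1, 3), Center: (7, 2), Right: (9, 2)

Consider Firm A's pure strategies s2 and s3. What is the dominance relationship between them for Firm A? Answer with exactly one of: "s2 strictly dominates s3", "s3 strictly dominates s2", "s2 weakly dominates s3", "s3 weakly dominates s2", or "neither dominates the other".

s2's payoffs vs s3's, by Firm B's action — Left: 2>1, Center: 0<7, Right: 6<9.
s2 does better at Left but worse at Center, Right; neither strategy dominates the other.

neither dominates the other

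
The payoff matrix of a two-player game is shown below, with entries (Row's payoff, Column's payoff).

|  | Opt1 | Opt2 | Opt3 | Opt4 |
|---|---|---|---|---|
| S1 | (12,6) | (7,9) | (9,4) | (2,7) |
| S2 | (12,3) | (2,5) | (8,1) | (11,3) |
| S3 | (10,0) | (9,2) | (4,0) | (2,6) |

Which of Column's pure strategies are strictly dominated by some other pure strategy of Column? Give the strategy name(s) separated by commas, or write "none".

Opt1, Opt3

Opt2 strictly dominates Opt1 — S1: 9>6, S2: 5>3, S3: 2>0.
Opt2: no other strategy beats it everywhere (Opt1 at S1 (9>6); Opt3 at S1 (9>4); Opt4 at S1 (9>7)).
Opt3 is strictly dominated by Opt2 (S1: 9>4, S2: 5>1, S3: 2>0).
Opt4: no other strategy beats it everywhere (Opt1 at S1 (7>6); Opt2 at S3 (6>2); Opt3 at S1 (7>4)).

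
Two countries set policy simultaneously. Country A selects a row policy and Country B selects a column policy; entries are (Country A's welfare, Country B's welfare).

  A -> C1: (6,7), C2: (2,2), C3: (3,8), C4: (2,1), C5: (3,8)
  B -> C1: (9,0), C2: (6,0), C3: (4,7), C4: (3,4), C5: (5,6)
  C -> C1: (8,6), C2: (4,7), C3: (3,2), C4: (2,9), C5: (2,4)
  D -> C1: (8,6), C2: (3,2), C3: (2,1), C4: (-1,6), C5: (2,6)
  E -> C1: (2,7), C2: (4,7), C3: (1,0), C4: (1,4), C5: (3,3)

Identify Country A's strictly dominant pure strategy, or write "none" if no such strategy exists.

B

B vs A: C1: 9>6, C2: 6>2, C3: 4>3, C4: 3>2, C5: 5>3.
B vs C: C1: 9>8, C2: 6>4, C3: 4>3, C4: 3>2, C5: 5>2.
B vs D: C1: 9>8, C2: 6>3, C3: 4>2, C4: 3>-1, C5: 5>2.
B vs E: C1: 9>2, C2: 6>4, C3: 4>1, C4: 3>1, C5: 5>3.
B strictly beats every other strategy against every opponent action, so it is strictly dominant.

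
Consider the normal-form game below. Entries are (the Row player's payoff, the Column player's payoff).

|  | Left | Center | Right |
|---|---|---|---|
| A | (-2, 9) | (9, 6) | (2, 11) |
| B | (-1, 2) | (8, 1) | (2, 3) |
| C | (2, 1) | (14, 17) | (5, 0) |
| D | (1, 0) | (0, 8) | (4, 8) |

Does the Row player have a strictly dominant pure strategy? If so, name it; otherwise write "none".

C vs A: Left: 2>-2, Center: 14>9, Right: 5>2.
C vs B: Left: 2>-1, Center: 14>8, Right: 5>2.
C vs D: Left: 2>1, Center: 14>0, Right: 5>4.
C strictly beats every other strategy against every opponent action, so it is strictly dominant.

C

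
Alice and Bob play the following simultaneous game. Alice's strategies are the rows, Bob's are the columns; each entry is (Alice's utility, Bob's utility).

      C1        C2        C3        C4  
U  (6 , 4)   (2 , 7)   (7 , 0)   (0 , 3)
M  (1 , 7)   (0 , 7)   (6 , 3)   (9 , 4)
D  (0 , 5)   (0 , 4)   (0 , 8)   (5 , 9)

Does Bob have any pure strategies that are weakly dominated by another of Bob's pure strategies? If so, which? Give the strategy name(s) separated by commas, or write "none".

C1: no other strategy beats it everywhere (C2 at D (5>4); C3 at U (4>0); C4 at U (4>3)).
C2 is not dominated — it holds its own against C1 at U (7>4); C3 at U (7>0); C4 at U (7>3).
C4 weakly dominates C3 — U: 3>0, M: 4>3, D: 9>8.
C4 is not dominated — it holds its own against C1 at D (9>5); C2 at D (9>4); C3 at U (3>0).

C3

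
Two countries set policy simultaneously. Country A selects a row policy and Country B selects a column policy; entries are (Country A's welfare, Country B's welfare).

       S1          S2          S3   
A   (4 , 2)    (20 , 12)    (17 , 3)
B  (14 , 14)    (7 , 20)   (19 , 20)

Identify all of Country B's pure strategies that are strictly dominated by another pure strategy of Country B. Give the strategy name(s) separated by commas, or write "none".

S2 strictly dominates S1 — A: 12>2, B: 20>14.
S2: no other strategy beats it everywhere (S1 at A (12>2); S3 at A (12>3)).
S3: no other strategy beats it everywhere (S1 at A (3>2); S2 at B (20=20)).

S1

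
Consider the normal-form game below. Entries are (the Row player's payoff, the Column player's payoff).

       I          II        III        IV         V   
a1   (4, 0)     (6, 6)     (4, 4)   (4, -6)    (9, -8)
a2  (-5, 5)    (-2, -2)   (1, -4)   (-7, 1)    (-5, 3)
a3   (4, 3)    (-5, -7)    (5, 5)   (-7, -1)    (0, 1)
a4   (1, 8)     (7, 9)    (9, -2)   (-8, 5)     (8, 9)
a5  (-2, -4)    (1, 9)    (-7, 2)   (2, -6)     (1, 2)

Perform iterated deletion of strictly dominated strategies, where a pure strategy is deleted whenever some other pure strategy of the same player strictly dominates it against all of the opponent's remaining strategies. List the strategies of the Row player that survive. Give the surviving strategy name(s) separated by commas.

Row a2 is eliminated: a1 beats it against every remaining column (I: 4>-5, II: 6>-2, III: 4>1, IV: 4>-7, V: 9>-5).
Row a5 is eliminated: a1 beats it against every remaining column (I: 4>-2, II: 6>1, III: 4>-7, IV: 4>2, V: 9>1).
Column IV is eliminated: I beats it against every remaining row (a1: 0>-6, a3: 3>-1, a4: 8>5).
Among the remaining strategies, none is strictly dominated by another pure strategy of the same player, so the elimination stops.
Surviving strategies — the Row player: {a1, a3, a4}; the Column player: {I, II, III, V}.

a1, a3, a4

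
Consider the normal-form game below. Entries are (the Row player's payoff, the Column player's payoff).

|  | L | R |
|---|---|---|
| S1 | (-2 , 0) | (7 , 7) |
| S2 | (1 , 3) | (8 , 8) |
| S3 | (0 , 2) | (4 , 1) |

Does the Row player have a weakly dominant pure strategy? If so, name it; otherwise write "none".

S2

S2 vs S1: L: 1>-2, R: 8>7.
S2 vs S3: L: 1>0, R: 8>4.
S2 is at least as good as every other strategy against every opponent action, so it is weakly dominant.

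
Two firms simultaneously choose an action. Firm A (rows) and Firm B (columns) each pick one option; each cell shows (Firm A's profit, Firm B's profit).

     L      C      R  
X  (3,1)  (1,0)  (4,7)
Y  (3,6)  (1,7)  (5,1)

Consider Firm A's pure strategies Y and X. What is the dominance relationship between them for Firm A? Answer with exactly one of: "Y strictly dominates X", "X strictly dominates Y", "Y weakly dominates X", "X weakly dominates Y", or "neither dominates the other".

Y's payoffs vs X's, by Firm B's action — L: 3=3, C: 1=1, R: 5>4.
Y is at least as good everywhere and strictly better somewhere (tied only at L, C), so Y weakly but not strictly dominates X.

Y weakly dominates X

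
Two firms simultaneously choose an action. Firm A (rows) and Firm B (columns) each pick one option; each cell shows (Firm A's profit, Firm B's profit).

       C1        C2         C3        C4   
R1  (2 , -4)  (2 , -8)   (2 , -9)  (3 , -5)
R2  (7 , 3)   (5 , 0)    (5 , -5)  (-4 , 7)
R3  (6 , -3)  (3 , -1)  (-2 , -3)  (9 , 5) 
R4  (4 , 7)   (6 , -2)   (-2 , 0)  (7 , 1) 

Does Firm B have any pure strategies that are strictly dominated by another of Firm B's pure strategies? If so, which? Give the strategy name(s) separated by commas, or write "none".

Nothing dominates C1: C2 at R1 (-4>-8); C3 at R1 (-4>-9); C4 at R1 (-4>-5).
C2 is strictly dominated by C4 (R1: -5>-8, R2: 7>0, R3: 5>-1, R4: 1>-2).
C3 is strictly dominated by C4 (R1: -5>-9, R2: 7>-5, R3: 5>-3, R4: 1>0).
C4: no other strategy beats it everywhere (C1 at R2 (7>3); C2 at R1 (-5>-8); C3 at R1 (-5>-9)).

C2, C3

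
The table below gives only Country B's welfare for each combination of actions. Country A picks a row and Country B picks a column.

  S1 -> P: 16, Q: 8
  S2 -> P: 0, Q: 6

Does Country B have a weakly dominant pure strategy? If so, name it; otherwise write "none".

none

P fails to dominate Q at S2 (0<6).
Q fails to dominate P at S1 (8<16).
No single strategy dominates all the others.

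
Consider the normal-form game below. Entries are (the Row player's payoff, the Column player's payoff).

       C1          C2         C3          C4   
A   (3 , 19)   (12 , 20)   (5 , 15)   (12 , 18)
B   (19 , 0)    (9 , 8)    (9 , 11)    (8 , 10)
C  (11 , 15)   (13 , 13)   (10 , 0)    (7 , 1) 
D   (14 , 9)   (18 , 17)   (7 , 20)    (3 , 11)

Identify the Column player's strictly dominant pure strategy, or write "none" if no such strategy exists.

none

C1 fails to dominate C2 at A (19<20).
C2 fails to dominate C1 at C (13<15).
C3 fails to dominate C1 at A (15<19).
C4 fails to dominate C1 at A (18<19).
No single strategy dominates all the others.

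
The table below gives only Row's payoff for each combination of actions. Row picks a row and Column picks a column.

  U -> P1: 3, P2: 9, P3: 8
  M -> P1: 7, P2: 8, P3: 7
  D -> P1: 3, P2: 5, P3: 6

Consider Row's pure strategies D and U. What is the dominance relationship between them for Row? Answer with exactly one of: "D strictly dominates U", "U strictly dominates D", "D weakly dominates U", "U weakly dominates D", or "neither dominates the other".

U weakly dominates D

D's payoffs vs U's, by Column's action — P1: 3=3, P2: 5<9, P3: 6<8.
U is at least as good everywhere and strictly better somewhere (tied at P1), so U weakly dominates D.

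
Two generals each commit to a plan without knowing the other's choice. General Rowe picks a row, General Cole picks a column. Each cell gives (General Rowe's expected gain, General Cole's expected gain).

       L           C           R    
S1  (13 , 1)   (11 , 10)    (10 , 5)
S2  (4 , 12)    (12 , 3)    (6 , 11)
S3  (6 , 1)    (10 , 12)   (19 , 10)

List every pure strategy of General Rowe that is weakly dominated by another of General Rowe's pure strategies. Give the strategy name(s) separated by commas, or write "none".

Nothing dominates S1: S2 at L (13>4); S3 at L (13>6).
S2: no other strategy beats it everywhere (S1 at C (12>11); S3 at C (12>10)).
Nothing dominates S3: S1 at R (19>10); S2 at L (6>4).

none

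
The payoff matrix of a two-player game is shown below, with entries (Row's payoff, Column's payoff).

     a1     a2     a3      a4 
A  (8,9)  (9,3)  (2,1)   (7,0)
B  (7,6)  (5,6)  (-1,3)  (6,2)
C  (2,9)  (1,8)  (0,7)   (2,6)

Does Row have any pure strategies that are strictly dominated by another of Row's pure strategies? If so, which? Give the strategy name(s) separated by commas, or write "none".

A is not dominated — it holds its own against B at a1 (8>7); C at a1 (8>2).
B: dominated, since A does at least as well everywhere (a1: 8>7, a2: 9>5, a3: 2>-1, a4: 7>6).
C is strictly dominated by A (a1: 8>2, a2: 9>1, a3: 2>0, a4: 7>2).

B, C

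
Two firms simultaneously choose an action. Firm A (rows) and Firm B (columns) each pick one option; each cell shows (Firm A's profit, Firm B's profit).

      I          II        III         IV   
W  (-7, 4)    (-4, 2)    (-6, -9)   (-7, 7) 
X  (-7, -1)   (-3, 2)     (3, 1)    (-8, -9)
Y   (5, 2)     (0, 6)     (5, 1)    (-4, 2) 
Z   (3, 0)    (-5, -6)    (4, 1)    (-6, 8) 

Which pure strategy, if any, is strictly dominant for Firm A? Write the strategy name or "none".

Y

Y vs W: I: 5>-7, II: 0>-4, III: 5>-6, IV: -4>-7.
Y vs X: I: 5>-7, II: 0>-3, III: 5>3, IV: -4>-8.
Y vs Z: I: 5>3, II: 0>-5, III: 5>4, IV: -4>-6.
Y strictly beats every other strategy against every opponent action, so it is strictly dominant.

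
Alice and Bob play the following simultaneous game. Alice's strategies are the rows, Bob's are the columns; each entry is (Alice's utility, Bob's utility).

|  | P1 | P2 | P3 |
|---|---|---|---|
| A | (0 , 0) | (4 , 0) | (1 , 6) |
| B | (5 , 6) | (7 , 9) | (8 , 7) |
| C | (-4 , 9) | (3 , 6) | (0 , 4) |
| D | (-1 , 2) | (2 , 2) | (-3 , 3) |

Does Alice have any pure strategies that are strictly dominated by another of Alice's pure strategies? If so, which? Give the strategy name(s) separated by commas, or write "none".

A is strictly dominated by B (P1: 5>0, P2: 7>4, P3: 8>1).
Nothing dominates B: A at P1 (5>0); C at P1 (5>-4); D at P1 (5>-1).
A strictly dominates C — P1: 0>-4, P2: 4>3, P3: 1>0.
D is strictly dominated by A (P1: 0>-1, P2: 4>2, P3: 1>-3).

A, C, D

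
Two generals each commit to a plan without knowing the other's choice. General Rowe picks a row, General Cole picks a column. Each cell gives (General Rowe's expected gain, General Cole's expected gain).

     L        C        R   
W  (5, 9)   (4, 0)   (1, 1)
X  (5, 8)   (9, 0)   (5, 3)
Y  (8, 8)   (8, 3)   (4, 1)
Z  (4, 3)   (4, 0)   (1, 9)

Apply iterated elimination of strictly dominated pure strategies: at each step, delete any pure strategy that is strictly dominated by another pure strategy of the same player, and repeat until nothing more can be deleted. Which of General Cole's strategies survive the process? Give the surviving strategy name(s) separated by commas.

L

General Rowe's strategy W is strictly dominated by Y (L: 8>5, C: 8>4, R: 4>1) and is removed.
General Rowe's strategy Z is strictly dominated by X (L: 5>4, C: 9>4, R: 5>1) and is removed.
General Cole's strategy C is strictly dominated by L (X: 8>0, Y: 8>3) and is removed.
For General Cole, L strictly dominates R on the remaining rows (X: 8>3, Y: 8>1); eliminate R.
For General Rowe, Y strictly dominates X on the remaining columns (L: 8>5); eliminate X.
Among the remaining strategies, none is strictly dominated by another pure strategy of the same player, so the elimination stops.
Surviving strategies — General Rowe: {Y}; General Cole: {L}.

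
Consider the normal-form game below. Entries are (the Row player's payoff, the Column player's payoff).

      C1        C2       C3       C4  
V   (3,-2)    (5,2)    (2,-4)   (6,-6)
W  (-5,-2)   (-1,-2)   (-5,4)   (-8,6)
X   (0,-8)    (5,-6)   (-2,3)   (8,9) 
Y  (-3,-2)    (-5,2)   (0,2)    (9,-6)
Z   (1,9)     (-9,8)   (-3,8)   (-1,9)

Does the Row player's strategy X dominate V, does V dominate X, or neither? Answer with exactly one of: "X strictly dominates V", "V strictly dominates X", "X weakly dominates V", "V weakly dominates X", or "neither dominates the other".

neither dominates the other

X's payoffs vs V's, by the Column player's action — C1: 0<3, C2: 5=5, C3: -2<2, C4: 8>6.
X does better at C4 but worse at C1, C3; neither strategy dominates the other.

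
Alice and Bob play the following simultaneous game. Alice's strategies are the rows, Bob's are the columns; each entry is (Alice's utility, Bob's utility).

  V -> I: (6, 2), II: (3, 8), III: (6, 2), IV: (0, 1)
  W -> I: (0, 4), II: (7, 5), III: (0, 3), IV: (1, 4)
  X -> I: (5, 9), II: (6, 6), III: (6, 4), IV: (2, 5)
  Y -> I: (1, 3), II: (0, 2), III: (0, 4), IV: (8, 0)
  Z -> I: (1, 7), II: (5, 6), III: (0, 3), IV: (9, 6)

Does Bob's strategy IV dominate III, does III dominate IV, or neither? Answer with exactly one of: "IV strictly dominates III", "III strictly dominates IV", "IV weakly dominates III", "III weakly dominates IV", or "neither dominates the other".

neither dominates the other

Compare IV to III across each choice by Alice: V: 1<2, W: 4>3, X: 5>4, Y: 0<4, Z: 6>3.
IV does better at W, X, Z but worse at V, Y; neither strategy dominates the other.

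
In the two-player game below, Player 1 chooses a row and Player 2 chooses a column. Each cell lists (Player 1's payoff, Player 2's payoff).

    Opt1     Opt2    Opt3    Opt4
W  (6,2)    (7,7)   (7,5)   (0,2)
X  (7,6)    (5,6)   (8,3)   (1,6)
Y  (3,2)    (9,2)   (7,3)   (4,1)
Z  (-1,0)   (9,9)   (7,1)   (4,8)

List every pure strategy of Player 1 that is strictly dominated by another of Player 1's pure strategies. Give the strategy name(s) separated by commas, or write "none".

W: no other strategy beats it everywhere (X at Opt2 (7>5); Y at Opt1 (6>3); Z at Opt1 (6>-1)).
X: no other strategy beats it everywhere (W at Opt1 (7>6); Y at Opt1 (7>3); Z at Opt1 (7>-1)).
Y: no other strategy beats it everywhere (W at Opt2 (9>7); X at Opt2 (9>5); Z at Opt1 (3>-1)).
Z is not dominated — it holds its own against W at Opt2 (9>7); X at Opt2 (9>5); Y at Opt2 (9=9).

none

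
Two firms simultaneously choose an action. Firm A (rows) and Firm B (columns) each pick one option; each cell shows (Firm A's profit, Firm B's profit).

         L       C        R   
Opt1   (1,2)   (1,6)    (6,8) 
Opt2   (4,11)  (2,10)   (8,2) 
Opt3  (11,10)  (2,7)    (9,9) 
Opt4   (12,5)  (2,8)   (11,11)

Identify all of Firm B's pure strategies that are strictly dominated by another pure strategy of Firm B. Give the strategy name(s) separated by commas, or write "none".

none

L: no other strategy beats it everywhere (C at Opt2 (11>10); R at Opt2 (11>2)).
Nothing dominates C: L at Opt1 (6>2); R at Opt2 (10>2).
Nothing dominates R: L at Opt1 (8>2); C at Opt1 (8>6).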